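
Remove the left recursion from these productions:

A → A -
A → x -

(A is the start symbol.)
A is directly left-recursive. The standard transformation for
  A → A α₁ | ... | A α_m | β₁ | ... | β_n
is
  A  → β₁ A' | ... | β_n A'
  A' → α₁ A' | ... | α_m A' | ε

A → x - becomes A → x - A'
A → A - becomes A' → - A'
Add A' → ε

Resulting grammar:
A → x - A'
A' → - A'
A' → ε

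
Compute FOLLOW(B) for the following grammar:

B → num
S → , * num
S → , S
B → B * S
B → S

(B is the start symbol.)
B is the start symbol, so $ ∈ FOLLOW(B).
In B → B * S: B is followed by '*' S, add FIRST('*' S) \ {ε} = { '*' }

Taking the union: FOLLOW(B) = { $, '*' }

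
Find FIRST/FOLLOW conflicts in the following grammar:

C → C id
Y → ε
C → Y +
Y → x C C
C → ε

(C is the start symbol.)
Yes. C → C id with FOLLOW(C) on { '+', 'id', 'x' }; C → Y '+' with FOLLOW(C) on { '+', 'x' }

Nullable non-terminals: C, Y.
FIRST sets used below: FIRST(C) = { '+', 'id', 'x', ε }, FIRST(Y) = { 'x', ε }

C: nullable alternative(s) C → ε; FOLLOW(C) = { $, '+', 'id', 'x' }
  C → C id: FIRST \ {ε} = { '+', 'id', 'x' } — overlaps FOLLOW(C) on { '+', 'id', 'x' }: CONFLICT
  C → Y +: FIRST \ {ε} = { '+', 'x' } — overlaps FOLLOW(C) on { '+', 'x' }: CONFLICT
  C → ε: FIRST \ {ε} = { } — this is the only nullable alternative, skip

Y: nullable alternative(s) Y → ε; FOLLOW(Y) = { '+' }
  Y → ε: FIRST \ {ε} = { } — this is the only nullable alternative, skip
  Y → x C C: FIRST \ {ε} = { 'x' } — disjoint from FOLLOW(Y)

So the grammar has 2 FIRST/FOLLOW conflicts (marked CONFLICT above).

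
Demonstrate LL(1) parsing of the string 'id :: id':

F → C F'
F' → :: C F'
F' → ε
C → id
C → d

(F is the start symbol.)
LL(1) parsing maintains a stack (initially the start symbol over $) and the input. At each step: if the stack top is a terminal, match it against the current input token; if it is a non-terminal N, replace it with the RHS of M[N, lookahead] (the unique production whose predict set contains the lookahead).

Stack is shown with the top on the left.

Stack      Input       Action
-----------------------------
F $        id :: id $  output F → C F'
C F' $     id :: id $  output C → id
id F' $    id :: id $  match 'id'
F' $       :: id $     output F' → :: C F'
:: C F' $  :: id $     match '::'
C F' $     id $        output C → id
id F' $    id $        match 'id'
F' $       $           output F' → ε
$          $           accept

The string is accepted.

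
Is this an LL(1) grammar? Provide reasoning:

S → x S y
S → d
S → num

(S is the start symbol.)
A grammar is LL(1) if for each non-terminal N with multiple productions, the predict sets of those productions are pairwise disjoint, where PREDICT(N → α) = (FIRST(α) \ {ε}) ∪ (FOLLOW(N) if α ⇒* ε).

For S:
  PREDICT(S → x S y) = { 'x' }
  PREDICT(S → d) = { 'd' }
  PREDICT(S → num) = { 'num' }

All predict sets are disjoint. The grammar IS LL(1).

Answer: Yes, the grammar is LL(1).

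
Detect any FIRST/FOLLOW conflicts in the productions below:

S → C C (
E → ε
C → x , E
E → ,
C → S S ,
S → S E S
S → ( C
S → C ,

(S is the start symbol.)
Yes. E → ',' with FOLLOW(E) on { ',' }

Nullable non-terminals: E.

E: nullable alternative(s) E → ε; FOLLOW(E) = { $, '(', ',', 'x' }
  E → ε: FIRST \ {ε} = { } — this is the only nullable alternative, skip
  E → ,: FIRST \ {ε} = { ',' } — overlaps FOLLOW(E) on { ',' }: CONFLICT

C, S have no nullable alternative, so no FIRST/FOLLOW check is needed there.

So the grammar has 1 FIRST/FOLLOW conflict (marked CONFLICT above).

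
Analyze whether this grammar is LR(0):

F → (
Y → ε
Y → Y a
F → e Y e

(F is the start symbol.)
Yes, the grammar is LR(0)

Augment with F' → F and build the canonical LR(0) collection (I0 = CLOSURE({[F' → . F]}), then GOTO on every symbol after a dot until no new states appear). It has 7 states:
  I0: { [F → . (], [F → . e Y e], [F' → . F] }  — shift
  I1: { [F → ( .] }  — reduce
  I2: { [F' → F .] }  — accept
  I3: { [F → e . Y e], [Y → . Y a], [Y → .] }  — reduce
  I4: { [F → e Y . e], [Y → Y . a] }  — shift
  I5: { [Y → Y a .] }  — reduce
  I6: { [F → e Y e .] }  — reduce

Every state is either a pure shift/goto state or contains exactly one complete item and nothing to shift — no conflicts. The grammar is LR(0).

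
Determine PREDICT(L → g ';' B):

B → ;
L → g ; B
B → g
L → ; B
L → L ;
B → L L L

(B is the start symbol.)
{ 'g' }

PREDICT(L → g ';' B) = (FIRST(RHS) \ {ε}) ∪ (FOLLOW(L) if ε ∈ FIRST(RHS), i.e. RHS ⇒* ε)
FIRST(g ';' B) = { 'g' }
ε ∉ FIRST(g ';' B), so FOLLOW(L) is not added.
PREDICT(L → g ';' B) = { 'g' }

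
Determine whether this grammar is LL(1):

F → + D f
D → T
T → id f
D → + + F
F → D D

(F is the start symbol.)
No. Predict set conflict for F: { '+' }

Relevant sets:
  FIRST(D) = { '+', 'id' }
  FIRST(T) = { 'id' }

For F:
  PREDICT(F → '+' D f) = { '+' }
  PREDICT(F → D D) = { '+', 'id' }
For D:
  PREDICT(D → T) = { 'id' }
  PREDICT(D → '+' '+' F) = { '+' }
T has a single production, so nothing to check there.

Conflict found: Predict set conflict for F: { '+' }
The grammar is NOT LL(1).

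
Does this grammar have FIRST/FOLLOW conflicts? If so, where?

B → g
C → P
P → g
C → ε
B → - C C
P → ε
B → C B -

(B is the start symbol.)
Nullable non-terminals: C, P.
FIRST sets used below: FIRST(P) = { 'g', ε }

C: nullable alternative(s) C → P, C → ε; FOLLOW(C) = { $, '-', 'g' }
  C → P: FIRST \ {ε} = { 'g' } — overlaps FOLLOW(C) on { 'g' }: CONFLICT
  C → ε: FIRST \ {ε} = { } — disjoint from FOLLOW(C)

P: nullable alternative(s) P → ε; FOLLOW(P) = { $, '-', 'g' }
  P → g: FIRST \ {ε} = { 'g' } — overlaps FOLLOW(P) on { 'g' }: CONFLICT
  P → ε: FIRST \ {ε} = { } — this is the only nullable alternative, skip

B has no nullable alternative, so no FIRST/FOLLOW check is needed there.

So the grammar has 2 FIRST/FOLLOW conflicts (marked CONFLICT above).

Answer: Yes. C → P with FOLLOW(C) on { 'g' }; P → g with FOLLOW(P) on { 'g' }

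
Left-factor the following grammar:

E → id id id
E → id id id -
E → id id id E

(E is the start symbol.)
Left-factoring transforms A → αβ₁ | αβ₂ into A → αA' and A' → β₁ | β₂
(α is the longest common prefix among the alternatives). Repeat until
no nonterminal has two alternatives with a common prefix.

Round 1: E has alternatives sharing prefix 'id id id'. Introduce E': E → id id id E'
  Add: E' → ε
  Add: E' → -
  Add: E' → E

No remaining common prefixes — done.

Resulting grammar:
E → id id id E'
E' → ε
E' → -
E' → E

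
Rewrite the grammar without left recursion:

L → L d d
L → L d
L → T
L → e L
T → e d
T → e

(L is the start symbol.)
L → T L'
L → e L L'
L' → d d L'
L' → d L'
L' → ε
T → e d
T → e

L is directly left-recursive. The standard transformation for
  A → A α₁ | ... | A α_m | β₁ | ... | β_n
is
  A  → β₁ A' | ... | β_n A'
  A' → α₁ A' | ... | α_m A' | ε

L → T becomes L → T L'
L → e L becomes L → e L L'
L → L d d becomes L' → d d L'
L → L d becomes L' → d L'
Add L' → ε

Productions for other non-terminals are unchanged:
  T → e d
  T → e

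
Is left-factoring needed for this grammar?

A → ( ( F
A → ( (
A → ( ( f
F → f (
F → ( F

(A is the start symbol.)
Left-factoring is needed when two productions for the same non-terminal
share a common prefix on the right-hand side.

Productions for A:
  A → ( ( F
  A → ( (
  A → ( ( f
Productions for F:
  F → f (
  F → ( F

Found common prefix '( (' in productions for A

Answer: Yes, A has productions with common prefix '( ('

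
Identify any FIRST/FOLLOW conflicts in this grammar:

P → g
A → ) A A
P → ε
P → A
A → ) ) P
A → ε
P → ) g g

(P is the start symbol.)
A FIRST/FOLLOW conflict occurs when a non-terminal N has a nullable alternative N → β (β ⇒* ε) and another alternative N → α with FIRST(α) ∩ FOLLOW(N) ≠ ∅: on such a lookahead the parser cannot decide between expanding α and letting N vanish via β.

Nullable non-terminals: A, P.
FIRST sets used below: FIRST(A) = { ')', ε }

A: nullable alternative(s) A → ε; FOLLOW(A) = { $, ')' }
  A → ) A A: FIRST \ {ε} = { ')' } — overlaps FOLLOW(A) on { ')' }: CONFLICT
  A → ) ) P: FIRST \ {ε} = { ')' } — overlaps FOLLOW(A) on { ')' }: CONFLICT
  A → ε: FIRST \ {ε} = { } — this is the only nullable alternative, skip

P: nullable alternative(s) P → ε, P → A; FOLLOW(P) = { $, ')' }
  P → g: FIRST \ {ε} = { 'g' } — disjoint from FOLLOW(P)
  P → ε: FIRST \ {ε} = { } — disjoint from FOLLOW(P)
  P → A: FIRST \ {ε} = { ')' } — overlaps FOLLOW(P) on { ')' }: CONFLICT
  P → ) g g: FIRST \ {ε} = { ')' } — overlaps FOLLOW(P) on { ')' }: CONFLICT

So the grammar has 4 FIRST/FOLLOW conflicts (marked CONFLICT above).

Answer: Yes. P → A with FOLLOW(P) on { ')' }; P → ')' g g with FOLLOW(P) on { ')' }; A → ')' A A with FOLLOW(A) on { ')' }; A → ')' ')' P with FOLLOW(A) on { ')' }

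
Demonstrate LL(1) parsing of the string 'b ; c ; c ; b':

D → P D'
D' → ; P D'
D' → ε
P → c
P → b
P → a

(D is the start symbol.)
Stack is shown with the top on the left.

Stack     Input            Action
---------------------------------
D $       b ; c ; c ; b $  output D → P D'
P D' $    b ; c ; c ; b $  output P → b
b D' $    b ; c ; c ; b $  match 'b'
D' $      ; c ; c ; b $    output D' → ; P D'
; P D' $  ; c ; c ; b $    match ';'
P D' $    c ; c ; b $      output P → c
c D' $    c ; c ; b $      match 'c'
D' $      ; c ; b $        output D' → ; P D'
; P D' $  ; c ; b $        match ';'
P D' $    c ; b $          output P → c
c D' $    c ; b $          match 'c'
D' $      ; b $            output D' → ; P D'
; P D' $  ; b $            match ';'
P D' $    b $              output P → b
b D' $    b $              match 'b'
D' $      $                output D' → ε
$         $                accept

The string is accepted.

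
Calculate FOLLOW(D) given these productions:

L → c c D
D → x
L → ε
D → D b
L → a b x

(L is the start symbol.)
{ $, 'b' }

In L → c c D: D is at the end, add FOLLOW(L)
In D → D b: D is followed by b, add FIRST(b) \ {ε} = { 'b' }

The FOLLOW sets referred to above (computed the same way, to a fixed point):
  FOLLOW(L) = { $ }

Taking the union: FOLLOW(D) = { $, 'b' }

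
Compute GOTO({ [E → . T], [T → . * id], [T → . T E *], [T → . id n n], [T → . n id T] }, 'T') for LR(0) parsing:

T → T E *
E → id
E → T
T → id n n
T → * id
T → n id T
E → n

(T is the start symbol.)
GOTO(I, 'T') = CLOSURE({ [A → αX.β] : [A → α.Xβ] ∈ I, X = 'T' })

Items with dot before 'T', with the dot advanced:
  [E → . T] → [E → T .]
  [T → . T E *] → [T → T . E *]
Closure of the advanced items:
  [T → T . E *] has the dot before E: add [E → . id], [E → . T], [E → . n]
  [E → . T] has the dot before T: add [T → . T E *], [T → . id n n], [T → . * id], [T → . n id T]

GOTO = { [E → . T], [E → . id], [E → . n], [E → T .], [T → . * id], [T → . T E *], [T → . id n n], [T → . n id T], [T → T . E *] }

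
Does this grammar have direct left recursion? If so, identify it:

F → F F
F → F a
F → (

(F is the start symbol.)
F → F F: LEFT RECURSIVE (starts with F)
F → F a: LEFT RECURSIVE (starts with F)
F → (: starts with '('

The grammar has direct left recursion on: F.

Answer: Yes, F is left-recursive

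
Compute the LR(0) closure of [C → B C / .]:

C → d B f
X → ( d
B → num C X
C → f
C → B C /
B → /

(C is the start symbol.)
{ [C → B C / .] }

To compute CLOSURE, for each item [A → α.Bβ] where B is a non-terminal, add [B → .γ] for all productions B → γ; repeat for the newly added items until nothing changes.

Start with: [C → B C / .]
The dot is at the end, so nothing is added.

CLOSURE = { [C → B C / .] }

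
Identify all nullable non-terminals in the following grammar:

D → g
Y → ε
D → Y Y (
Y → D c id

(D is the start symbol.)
{ 'Y' }

ε-productions: Y → ε
So Y is immediately nullable.
No further non-terminal can be added: every production for the remaining non-terminals contains a terminal or a non-nullable non-terminal.
Nullable = { 'Y' }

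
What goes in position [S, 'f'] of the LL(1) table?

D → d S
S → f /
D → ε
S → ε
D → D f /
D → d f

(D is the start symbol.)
S → f /, S → ε

To find M[S, 'f'], we find productions for S where 'f' is in the predict set (PREDICT(N → α) = (FIRST(α) \ {ε}) ∪ (FOLLOW(N) if α ⇒* ε)).

Relevant sets:
  FOLLOW(S) = { $, 'f' }

S → f /: PREDICT = { 'f' }
  'f' is in predict set, so this production goes in M[S, 'f']
S → ε: PREDICT = { $, 'f' }
  'f' is in predict set, so this production goes in M[S, 'f']

M[S, 'f'] = S → f /, S → ε  (a multiply-defined cell — the grammar is not LL(1))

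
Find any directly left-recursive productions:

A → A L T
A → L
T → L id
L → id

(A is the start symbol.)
A → A L T: LEFT RECURSIVE (starts with A)
A → L: starts with L
T → L id: starts with L
L → id: starts with id

The grammar has direct left recursion on: A.

Answer: Yes, A is left-recursive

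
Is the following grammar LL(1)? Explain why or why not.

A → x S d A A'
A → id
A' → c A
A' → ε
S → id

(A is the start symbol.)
No. Predict set conflict for A': { 'c' }

A grammar is LL(1) if for each non-terminal N with multiple productions, the predict sets of those productions are pairwise disjoint, where PREDICT(N → α) = (FIRST(α) \ {ε}) ∪ (FOLLOW(N) if α ⇒* ε).

Relevant sets:
  FOLLOW(A') = { $, 'c' }

For A:
  PREDICT(A → x S d A A') = { 'x' }
  PREDICT(A → id) = { 'id' }
For A':
  PREDICT(A' → c A) = { 'c' }
  PREDICT(A' → ε) = { $, 'c' }
S has a single production, so nothing to check there.

Conflict found: Predict set conflict for A': { 'c' }
The grammar is NOT LL(1).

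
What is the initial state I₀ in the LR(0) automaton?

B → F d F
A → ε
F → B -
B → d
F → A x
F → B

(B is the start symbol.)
{ [A → .], [B → . F d F], [B → . d], [B' → . B], [F → . A x], [F → . B -], [F → . B] }

First, augment the grammar with B' → B
I₀ = CLOSURE({ [B' → . B] }):
  [B' → . B] has the dot before B: add [B → . F d F], [B → . d]
  [B → . F d F] has the dot before F: add [F → . B -], [F → . A x], [F → . B]
  [F → . A x] has the dot before A: add [A → .]
No further items can be added.

I₀ = { [A → .], [B → . F d F], [B → . d], [B' → . B], [F → . A x], [F → . B -], [F → . B] }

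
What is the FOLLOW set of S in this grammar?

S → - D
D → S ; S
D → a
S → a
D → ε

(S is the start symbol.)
S is the start symbol, so $ ∈ FOLLOW(S).
In D → S ; S: S is followed by ';' S, add FIRST(';' S) \ {ε} = { ';' }
In D → S ; S: S is at the end, add FOLLOW(D)

The FOLLOW sets referred to above (computed the same way, to a fixed point):
  FOLLOW(D) = { $, ';' }

Taking the union: FOLLOW(S) = { $, ';' }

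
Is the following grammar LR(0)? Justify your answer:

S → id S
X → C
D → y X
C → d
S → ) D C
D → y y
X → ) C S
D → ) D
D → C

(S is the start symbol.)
Augment with S' → S and build the canonical LR(0) collection (I0 = CLOSURE({[S' → . S]}), then GOTO on every symbol after a dot until no new states appear). It has 18 states:
  I0: { [S → . ) D C], [S → . id S], [S' → . S] }  — shift
  I1: { [C → . d], [D → . ) D], [D → . C], [D → . y X], [D → . y y], [S → ) . D C] }  — shift
  I2: { [S' → S .] }  — accept
  I3: { [S → . ) D C], [S → . id S], [S → id . S] }  — shift
  I4: { [S → id S .] }  — reduce
  I5: { [C → . d], [D → ) . D], [D → . ) D], [D → . C], [D → . y X], [D → . y y] }  — shift
  I6: { [D → C .] }  — reduce
  I7: { [C → . d], [S → ) D . C] }  — shift
  I8: { [C → d .] }  — reduce
  I9: { [C → . d], [D → y . X], [D → y . y], [X → . ) C S], [X → . C] }  — shift
  I10: { [C → . d], [X → ) . C S] }  — shift
  I11: { [X → C .] }  — reduce
  I12: { [D → y X .] }  — reduce
  I13: { [D → y y .] }  — reduce
  I14: { [S → . ) D C], [S → . id S], [X → ) C . S] }  — shift
  I15: { [X → ) C S .] }  — reduce
  I16: { [S → ) D C .] }  — reduce
  I17: { [D → ) D .] }  — reduce

Every state is either a pure shift/goto state or contains exactly one complete item and nothing to shift — no conflicts. The grammar is LR(0).

Answer: Yes, the grammar is LR(0)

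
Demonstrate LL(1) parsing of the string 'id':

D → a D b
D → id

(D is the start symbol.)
LL(1) parsing maintains a stack (initially the start symbol over $) and the input. At each step: if the stack top is a terminal, match it against the current input token; if it is a non-terminal N, replace it with the RHS of M[N, lookahead] (the unique production whose predict set contains the lookahead).

Stack is shown with the top on the left.

Stack  Input  Action
--------------------
D $    id $   output D → id
id $   id $   match 'id'
$      $      accept

The string is accepted.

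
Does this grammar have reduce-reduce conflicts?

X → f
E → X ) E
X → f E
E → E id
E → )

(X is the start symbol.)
No reduce-reduce conflicts

A reduce-reduce conflict occurs when an LR(0) state has two complete items [A → α .] and [B → β .] — both call for a reduction, and with no lookahead the parser cannot choose between them.

Augment with X' → X and build the canonical LR(0) collection (I0 = CLOSURE({[X' → . X]}), then GOTO on every symbol after a dot until no new states appear). It has 9 states:
  I0: { [X → . f E], [X → . f], [X' → . X] }  — shift
  I1: { [X' → X .] }  — accept
  I2: { [E → . )], [E → . E id], [E → . X ) E], [X → . f E], [X → . f], [X → f . E], [X → f .] }  — shift, reduce
  I3: { [E → ) .] }  — reduce
  I4: { [E → E . id], [X → f E .] }  — shift, reduce
  I5: { [E → X . ) E] }  — shift
  I6: { [E → . )], [E → . E id], [E → . X ) E], [E → X ) . E], [X → . f E], [X → . f] }  — shift
  I7: { [E → E . id], [E → X ) E .] }  — shift, reduce
  I8: { [E → E id .] }  — reduce

No state contains more than one complete item.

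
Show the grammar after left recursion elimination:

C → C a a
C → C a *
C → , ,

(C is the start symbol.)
C is directly left-recursive. The standard transformation for
  A → A α₁ | ... | A α_m | β₁ | ... | β_n
is
  A  → β₁ A' | ... | β_n A'
  A' → α₁ A' | ... | α_m A' | ε

C → , , becomes C → , , C'
C → C a a becomes C' → a a C'
C → C a * becomes C' → a * C'
Add C' → ε

Resulting grammar:
C → , , C'
C' → a a C'
C' → a * C'
C' → ε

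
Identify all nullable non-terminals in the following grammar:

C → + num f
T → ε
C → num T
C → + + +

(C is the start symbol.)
{ 'T' }

A non-terminal is nullable if it can derive ε (the empty string): either it has an ε-production, or it has a production whose right-hand side consists entirely of nullable non-terminals.

ε-productions: T → ε
So T is immediately nullable.
No further non-terminal can be added: every production for the remaining non-terminals contains a terminal or a non-nullable non-terminal.
Nullable = { 'T' }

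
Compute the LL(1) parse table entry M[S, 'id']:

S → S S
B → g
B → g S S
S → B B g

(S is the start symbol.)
To find M[S, 'id'], we find productions for S where 'id' is in the predict set (PREDICT(N → α) = (FIRST(α) \ {ε}) ∪ (FOLLOW(N) if α ⇒* ε)).

Relevant sets:
  FIRST(S) = { 'g' }
  FIRST(B) = { 'g' }

S → S S: PREDICT = { 'g' }
S → B B g: PREDICT = { 'g' }

M[S, 'id'] is empty (no production applies)

Answer: Empty (error entry)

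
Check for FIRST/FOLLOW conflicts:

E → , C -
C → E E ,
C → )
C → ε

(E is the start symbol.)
Nullable non-terminals: C.
FIRST sets used below: FIRST(E) = { ',' }

C: nullable alternative(s) C → ε; FOLLOW(C) = { '-' }
  C → E E ,: FIRST \ {ε} = { ',' } — disjoint from FOLLOW(C)
  C → ): FIRST \ {ε} = { ')' } — disjoint from FOLLOW(C)
  C → ε: FIRST \ {ε} = { } — this is the only nullable alternative, skip

E has no nullable alternative, so no FIRST/FOLLOW check is needed there.

No FIRST/FOLLOW conflicts found.

Answer: No FIRST/FOLLOW conflicts.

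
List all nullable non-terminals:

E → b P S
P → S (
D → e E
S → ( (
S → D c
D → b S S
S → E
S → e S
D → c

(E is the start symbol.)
A non-terminal is nullable if it can derive ε (the empty string): either it has an ε-production, or it has a production whose right-hand side consists entirely of nullable non-terminals.

There are no ε-productions, so no non-terminal can derive ε.
No non-terminals are nullable.

Answer: None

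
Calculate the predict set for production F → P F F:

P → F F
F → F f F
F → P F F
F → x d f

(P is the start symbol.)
PREDICT(F → P F F) = (FIRST(RHS) \ {ε}) ∪ (FOLLOW(F) if ε ∈ FIRST(RHS), i.e. RHS ⇒* ε)
FIRST(P) = { 'x' }
FIRST(P F F) = { 'x' }
ε ∉ FIRST(P F F), so FOLLOW(F) is not added.
PREDICT(F → P F F) = { 'x' }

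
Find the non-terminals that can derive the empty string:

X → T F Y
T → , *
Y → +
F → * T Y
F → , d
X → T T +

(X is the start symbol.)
None

A non-terminal is nullable if it can derive ε (the empty string): either it has an ε-production, or it has a production whose right-hand side consists entirely of nullable non-terminals.

There are no ε-productions, so no non-terminal can derive ε.
No non-terminals are nullable.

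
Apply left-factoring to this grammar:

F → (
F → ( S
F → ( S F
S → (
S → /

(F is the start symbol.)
F → ( F'
F' → ε
F' → S F''
F'' → ε
F'' → F
S → (
S → /

Left-factoring transforms A → αβ₁ | αβ₂ into A → αA' and A' → β₁ | β₂
(α is the longest common prefix among the alternatives). Repeat until
no nonterminal has two alternatives with a common prefix.

Round 1: F has alternatives sharing prefix '('. Introduce F': F → ( F'
  Add: F' → ε
  Add: F' → S
  Add: F' → S F

Round 2: F' has alternatives sharing prefix 'S'. Introduce F'': F' → S F''
  Add: F'' → ε
  Add: F'' → F

No remaining common prefixes — done.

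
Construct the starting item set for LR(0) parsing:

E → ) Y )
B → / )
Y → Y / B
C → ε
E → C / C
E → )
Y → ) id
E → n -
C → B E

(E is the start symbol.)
{ [B → . / )], [C → . B E], [C → .], [E → . ) Y )], [E → . )], [E → . C / C], [E → . n -], [E' → . E] }

First, augment the grammar with E' → E
I₀ = CLOSURE({ [E' → . E] }):
  [E' → . E] has the dot before E: add [E → . ) Y )], [E → . C / C], [E → . )], [E → . n -]
  [E → . C / C] has the dot before C: add [C → .], [C → . B E]
  [C → . B E] has the dot before B: add [B → . / )]
No further items can be added.

I₀ = { [B → . / )], [C → . B E], [C → .], [E → . ) Y )], [E → . )], [E → . C / C], [E → . n -], [E' → . E] }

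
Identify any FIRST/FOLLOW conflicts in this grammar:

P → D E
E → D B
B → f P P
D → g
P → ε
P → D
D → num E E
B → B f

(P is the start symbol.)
Yes. P → D E with FOLLOW(P) on { 'g', 'num' }; P → D with FOLLOW(P) on { 'g', 'num' }

A FIRST/FOLLOW conflict occurs when a non-terminal N has a nullable alternative N → β (β ⇒* ε) and another alternative N → α with FIRST(α) ∩ FOLLOW(N) ≠ ∅: on such a lookahead the parser cannot decide between expanding α and letting N vanish via β.

Nullable non-terminals: P.
FIRST sets used below: FIRST(D) = { 'g', 'num' }

P: nullable alternative(s) P → ε; FOLLOW(P) = { $, 'f', 'g', 'num' }
  P → D E: FIRST \ {ε} = { 'g', 'num' } — overlaps FOLLOW(P) on { 'g', 'num' }: CONFLICT
  P → ε: FIRST \ {ε} = { } — this is the only nullable alternative, skip
  P → D: FIRST \ {ε} = { 'g', 'num' } — overlaps FOLLOW(P) on { 'g', 'num' }: CONFLICT

B, D, E have no nullable alternative, so no FIRST/FOLLOW check is needed there.

So the grammar has 2 FIRST/FOLLOW conflicts (marked CONFLICT above).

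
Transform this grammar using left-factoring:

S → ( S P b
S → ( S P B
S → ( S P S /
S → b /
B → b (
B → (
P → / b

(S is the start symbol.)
Left-factoring transforms A → αβ₁ | αβ₂ into A → αA' and A' → β₁ | β₂
(α is the longest common prefix among the alternatives). Repeat until
no nonterminal has two alternatives with a common prefix.

Round 1: S has alternatives sharing prefix '( S P'. Introduce S': S → ( S P S'
  Add: S' → b
  Add: S' → B
  Add: S' → S /

No remaining common prefixes — done.

Resulting grammar:
S → ( S P S'
S' → b
S' → B
S' → S /
S → b /
B → b (
B → (
P → / b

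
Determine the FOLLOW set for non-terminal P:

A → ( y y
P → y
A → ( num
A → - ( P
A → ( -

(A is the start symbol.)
{ $ }

To compute FOLLOW(P), find every occurrence of P on a right-hand side N → α P β: add FIRST(β) \ {ε}, and if β is empty or nullable also add FOLLOW(N). Iterate to a fixed point.

In A → - ( P: P is at the end, add FOLLOW(A)

The FOLLOW sets referred to above (computed the same way, to a fixed point):
  FOLLOW(A) = { $ }

Taking the union: FOLLOW(P) = { $ }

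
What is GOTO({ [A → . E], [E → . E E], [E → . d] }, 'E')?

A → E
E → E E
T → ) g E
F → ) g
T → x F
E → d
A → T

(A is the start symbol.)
GOTO(I, 'E') = CLOSURE({ [A → αX.β] : [A → α.Xβ] ∈ I, X = 'E' })

Items with dot before 'E', with the dot advanced:
  [A → . E] → [A → E .]
  [E → . E E] → [E → E . E]
Closure of the advanced items:
  [E → E . E] has the dot before E: add [E → . E E], [E → . d]

GOTO = { [A → E .], [E → . E E], [E → . d], [E → E . E] }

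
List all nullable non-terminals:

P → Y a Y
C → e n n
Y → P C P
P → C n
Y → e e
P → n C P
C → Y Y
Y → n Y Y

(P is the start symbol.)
None

A non-terminal is nullable if it can derive ε (the empty string): either it has an ε-production, or it has a production whose right-hand side consists entirely of nullable non-terminals.

There are no ε-productions, so no non-terminal can derive ε.
No non-terminals are nullable.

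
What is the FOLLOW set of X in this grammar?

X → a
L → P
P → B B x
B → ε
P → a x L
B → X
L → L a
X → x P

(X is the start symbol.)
To compute FOLLOW(X), find every occurrence of X on a right-hand side N → α X β: add FIRST(β) \ {ε}, and if β is empty or nullable also add FOLLOW(N). Iterate to a fixed point.

X is the start symbol, so $ ∈ FOLLOW(X).
In B → X: X is at the end, add FOLLOW(B)

The FOLLOW sets referred to above (computed the same way, to a fixed point):
  FOLLOW(B) = { 'a', 'x' }

Taking the union: FOLLOW(X) = { $, 'a', 'x' }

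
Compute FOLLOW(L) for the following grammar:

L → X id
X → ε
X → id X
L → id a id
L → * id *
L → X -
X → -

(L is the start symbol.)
{ $ }

To compute FOLLOW(L), find every occurrence of L on a right-hand side N → α L β: add FIRST(β) \ {ε}, and if β is empty or nullable also add FOLLOW(N). Iterate to a fixed point.

L is the start symbol, so $ ∈ FOLLOW(L).
L does not occur on any right-hand side.

Taking the union: FOLLOW(L) = { $ }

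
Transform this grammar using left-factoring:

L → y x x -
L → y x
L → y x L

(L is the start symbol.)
Left-factoring transforms A → αβ₁ | αβ₂ into A → αA' and A' → β₁ | β₂
(α is the longest common prefix among the alternatives). Repeat until
no nonterminal has two alternatives with a common prefix.

Round 1: L has alternatives sharing prefix 'y x'. Introduce L': L → y x L'
  Add: L' → x -
  Add: L' → ε
  Add: L' → L

No remaining common prefixes — done.

Resulting grammar:
L → y x L'
L' → x -
L' → ε
L' → L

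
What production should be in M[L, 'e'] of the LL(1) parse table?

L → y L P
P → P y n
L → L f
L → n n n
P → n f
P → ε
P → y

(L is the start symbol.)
Empty (error entry)

To find M[L, 'e'], we find productions for L where 'e' is in the predict set (PREDICT(N → α) = (FIRST(α) \ {ε}) ∪ (FOLLOW(N) if α ⇒* ε)).

Relevant sets:
  FIRST(L) = { 'n', 'y' }

L → y L P: PREDICT = { 'y' }
L → L f: PREDICT = { 'n', 'y' }
L → n n n: PREDICT = { 'n' }

M[L, 'e'] is empty (no production applies)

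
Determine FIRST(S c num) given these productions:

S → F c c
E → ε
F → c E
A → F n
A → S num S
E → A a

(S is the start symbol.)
{ 'c' }

FIRST sets of the non-terminals involved (from the grammar, by fixed-point iteration):
  FIRST(S) = { 'c' }

To compute FIRST(S c num), process the symbols left to right:
Symbol S is a non-terminal. Add FIRST(S) \ {ε} = { 'c' }
S is not nullable (ε ∉ FIRST(S)), so stop here.
FIRST(S c num) = { 'c' }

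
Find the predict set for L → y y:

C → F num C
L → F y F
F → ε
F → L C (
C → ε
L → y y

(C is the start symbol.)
{ 'y' }

PREDICT(L → y y) = (FIRST(RHS) \ {ε}) ∪ (FOLLOW(L) if ε ∈ FIRST(RHS), i.e. RHS ⇒* ε)
FIRST(y y) = { 'y' }
ε ∉ FIRST(y y), so FOLLOW(L) is not added.
PREDICT(L → y y) = { 'y' }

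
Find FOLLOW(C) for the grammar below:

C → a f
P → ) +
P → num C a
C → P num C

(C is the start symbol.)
{ $, 'a' }

To compute FOLLOW(C), find every occurrence of C on a right-hand side N → α C β: add FIRST(β) \ {ε}, and if β is empty or nullable also add FOLLOW(N). Iterate to a fixed point.

C is the start symbol, so $ ∈ FOLLOW(C).
In P → num C a: C is followed by a, add FIRST(a) \ {ε} = { 'a' }
In C → P num C: C is at the end; this adds FOLLOW(C) to itself — nothing new

Taking the union: FOLLOW(C) = { $, 'a' }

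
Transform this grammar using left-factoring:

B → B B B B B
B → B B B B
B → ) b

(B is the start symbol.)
Left-factoring transforms A → αβ₁ | αβ₂ into A → αA' and A' → β₁ | β₂
(α is the longest common prefix among the alternatives). Repeat until
no nonterminal has two alternatives with a common prefix.

Round 1: B has alternatives sharing prefix 'B B B B'. Introduce B': B → B B B B B'
  Add: B' → B
  Add: B' → ε

No remaining common prefixes — done.

Resulting grammar:
B → B B B B B'
B' → B
B' → ε
B → ) b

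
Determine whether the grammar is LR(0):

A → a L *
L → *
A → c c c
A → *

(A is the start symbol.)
Yes, the grammar is LR(0)

Augment with A' → A and build the canonical LR(0) collection (I0 = CLOSURE({[A' → . A]}), then GOTO on every symbol after a dot until no new states appear). It has 10 states:
  I0: { [A → . *], [A → . a L *], [A → . c c c], [A' → . A] }  — shift
  I1: { [A → * .] }  — reduce
  I2: { [A' → A .] }  — accept
  I3: { [A → a . L *], [L → . *] }  — shift
  I4: { [A → c . c c] }  — shift
  I5: { [A → c c . c] }  — shift
  I6: { [A → c c c .] }  — reduce
  I7: { [L → * .] }  — reduce
  I8: { [A → a L . *] }  — shift
  I9: { [A → a L * .] }  — reduce

Every state is either a pure shift/goto state or contains exactly one complete item and nothing to shift — no conflicts. The grammar is LR(0).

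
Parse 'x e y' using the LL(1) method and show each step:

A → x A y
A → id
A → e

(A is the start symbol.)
LL(1) parsing maintains a stack (initially the start symbol over $) and the input. At each step: if the stack top is a terminal, match it against the current input token; if it is a non-terminal N, replace it with the RHS of M[N, lookahead] (the unique production whose predict set contains the lookahead).

Stack is shown with the top on the left.

Stack    Input    Action
------------------------
A $      x e y $  output A → x A y
x A y $  x e y $  match 'x'
A y $    e y $    output A → e
e y $    e y $    match 'e'
y $      y $      match 'y'
$        $        accept

The string is accepted.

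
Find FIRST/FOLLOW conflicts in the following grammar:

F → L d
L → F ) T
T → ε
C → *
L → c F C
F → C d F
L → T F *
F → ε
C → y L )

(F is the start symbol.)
Yes. F → L d with FOLLOW(F) on { ')', '*', 'y' }; F → C d F with FOLLOW(F) on { '*', 'y' }

Nullable non-terminals: F, T.
FIRST sets used below: FIRST(L) = { ')', '*', 'c', 'y' }, FIRST(C) = { '*', 'y' }

F: nullable alternative(s) F → ε; FOLLOW(F) = { $, ')', '*', 'y' }
  F → L d: FIRST \ {ε} = { ')', '*', 'c', 'y' } — overlaps FOLLOW(F) on { ')', '*', 'y' }: CONFLICT
  F → C d F: FIRST \ {ε} = { '*', 'y' } — overlaps FOLLOW(F) on { '*', 'y' }: CONFLICT
  F → ε: FIRST \ {ε} = { } — this is the only nullable alternative, skip
T has a nullable alternative but only one production, so nothing to check.

C, L have no nullable alternative, so no FIRST/FOLLOW check is needed there.

So the grammar has 2 FIRST/FOLLOW conflicts (marked CONFLICT above).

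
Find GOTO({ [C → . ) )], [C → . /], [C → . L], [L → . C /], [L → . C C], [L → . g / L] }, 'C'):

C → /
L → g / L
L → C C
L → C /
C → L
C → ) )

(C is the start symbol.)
{ [C → . ) )], [C → . /], [C → . L], [L → . C /], [L → . C C], [L → . g / L], [L → C . /], [L → C . C] }

GOTO(I, 'C') = CLOSURE({ [A → αX.β] : [A → α.Xβ] ∈ I, X = 'C' })

Items with dot before 'C', with the dot advanced:
  [L → . C /] → [L → C . /]
  [L → . C C] → [L → C . C]
Closure of the advanced items:
  [L → C . C] has the dot before C: add [C → . /], [C → . L], [C → . ) )]
  [C → . L] has the dot before L: add [L → . g / L], [L → . C C], [L → . C /]

GOTO = { [C → . ) )], [C → . /], [C → . L], [L → . C /], [L → . C C], [L → . g / L], [L → C . /], [L → C . C] }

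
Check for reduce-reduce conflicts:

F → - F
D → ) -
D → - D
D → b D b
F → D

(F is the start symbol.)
Augment with F' → F and build the canonical LR(0) collection (I0 = CLOSURE({[F' → . F]}), then GOTO on every symbol after a dot until no new states appear). It has 13 states:
  I0: { [D → . ) -], [D → . - D], [D → . b D b], [F → . - F], [F → . D], [F' → . F] }  — shift
  I1: { [D → ) . -] }  — shift
  I2: { [D → - . D], [D → . ) -], [D → . - D], [D → . b D b], [F → - . F], [F → . - F], [F → . D] }  — shift
  I3: { [F → D .] }  — reduce
  I4: { [F' → F .] }  — accept
  I5: { [D → . ) -], [D → . - D], [D → . b D b], [D → b . D b] }  — shift
  I6: { [D → - . D], [D → . ) -], [D → . - D], [D → . b D b] }  — shift
  I7: { [D → b D . b] }  — shift
  I8: { [D → b D b .] }  — reduce
  I9: { [D → - D .] }  — reduce
  I10: { [D → - D .], [F → D .] }  — 2 reduces
  I11: { [F → - F .] }  — reduce
  I12: { [D → ) - .] }  — reduce

I10 contains complete items [D → - D .], [F → D .] — reduce-reduce conflict.

Answer: Yes — I10: [D → - D .] vs [F → D .]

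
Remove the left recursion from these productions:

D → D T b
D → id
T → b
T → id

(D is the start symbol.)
D is directly left-recursive. The standard transformation for
  A → A α₁ | ... | A α_m | β₁ | ... | β_n
is
  A  → β₁ A' | ... | β_n A'
  A' → α₁ A' | ... | α_m A' | ε

D → id becomes D → id D'
D → D T b becomes D' → T b D'
Add D' → ε

Productions for other non-terminals are unchanged:
  T → b
  T → id

Resulting grammar:
D → id D'
D' → T b D'
D' → ε
T → b
T → id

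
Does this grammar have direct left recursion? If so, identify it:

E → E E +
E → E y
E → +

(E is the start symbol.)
Direct left recursion occurs when N → N α for some non-terminal N (the right-hand side begins with the left-hand side itself).

E → E E +: LEFT RECURSIVE (starts with E)
E → E y: LEFT RECURSIVE (starts with E)
E → +: starts with '+'

The grammar has direct left recursion on: E.

Answer: Yes, E is left-recursive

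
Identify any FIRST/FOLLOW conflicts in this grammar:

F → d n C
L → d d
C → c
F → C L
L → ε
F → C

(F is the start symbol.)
No FIRST/FOLLOW conflicts.

A FIRST/FOLLOW conflict occurs when a non-terminal N has a nullable alternative N → β (β ⇒* ε) and another alternative N → α with FIRST(α) ∩ FOLLOW(N) ≠ ∅: on such a lookahead the parser cannot decide between expanding α and letting N vanish via β.

Nullable non-terminals: L.

L: nullable alternative(s) L → ε; FOLLOW(L) = { $ }
  L → d d: FIRST \ {ε} = { 'd' } — disjoint from FOLLOW(L)
  L → ε: FIRST \ {ε} = { } — this is the only nullable alternative, skip

C, F have no nullable alternative, so no FIRST/FOLLOW check is needed there.

No FIRST/FOLLOW conflicts found.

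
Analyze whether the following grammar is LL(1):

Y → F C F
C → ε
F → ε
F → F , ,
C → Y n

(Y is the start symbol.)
A grammar is LL(1) if for each non-terminal N with multiple productions, the predict sets of those productions are pairwise disjoint, where PREDICT(N → α) = (FIRST(α) \ {ε}) ∪ (FOLLOW(N) if α ⇒* ε).

Relevant sets:
  FIRST(Y) = { ',', 'n', ε }
  FIRST(F) = { ',', ε }
  FOLLOW(C) = { $, ',', 'n' }
  FOLLOW(F) = { $, ',', 'n' }

For C:
  PREDICT(C → ε) = { $, ',', 'n' }
  PREDICT(C → Y n) = { ',', 'n' }
For F:
  PREDICT(F → ε) = { $, ',', 'n' }
  PREDICT(F → F ',' ',') = { ',' }
Y has a single production, so nothing to check there.

Conflict found: Predict set conflict for C: { ',', 'n' }
The grammar is NOT LL(1).

Answer: No. Predict set conflict for C: { ',', 'n' }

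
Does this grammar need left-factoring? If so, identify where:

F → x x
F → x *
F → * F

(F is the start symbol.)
Yes, F has productions with common prefix 'x'

Left-factoring is needed when two productions for the same non-terminal
share a common prefix on the right-hand side.

Productions for F:
  F → x x
  F → x *
  F → * F

Found common prefix 'x' in productions for F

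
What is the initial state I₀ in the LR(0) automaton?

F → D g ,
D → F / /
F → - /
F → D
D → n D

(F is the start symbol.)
First, augment the grammar with F' → F
I₀ = CLOSURE({ [F' → . F] }):
  [F' → . F] has the dot before F: add [F → . D g ,], [F → . - /], [F → . D]
  [F → . D g ,] has the dot before D: add [D → . F / /], [D → . n D]
No further items can be added.

I₀ = { [D → . F / /], [D → . n D], [F → . - /], [F → . D g ,], [F → . D], [F' → . F] }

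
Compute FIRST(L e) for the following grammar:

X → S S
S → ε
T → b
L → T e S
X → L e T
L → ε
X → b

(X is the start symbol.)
FIRST sets of the non-terminals involved (from the grammar, by fixed-point iteration):
  FIRST(L) = { 'b', ε }

To compute FIRST(L e), process the symbols left to right:
Symbol L is a non-terminal. Add FIRST(L) \ {ε} = { 'b' }
L is nullable (ε ∈ FIRST(L)), continue to the next symbol.
Symbol e is a terminal. Add 'e' and stop.
FIRST(L e) = { 'b', 'e' }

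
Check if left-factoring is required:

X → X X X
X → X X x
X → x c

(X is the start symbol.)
Left-factoring is needed when two productions for the same non-terminal
share a common prefix on the right-hand side.

Productions for X:
  X → X X X
  X → X X x
  X → x c

Found common prefix 'X X' in productions for X

Answer: Yes, X has productions with common prefix 'X X'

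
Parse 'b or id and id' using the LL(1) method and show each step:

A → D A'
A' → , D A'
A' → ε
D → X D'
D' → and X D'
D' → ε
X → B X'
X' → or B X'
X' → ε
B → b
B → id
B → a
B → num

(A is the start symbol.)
Stack is shown with the top on the left.

Stack            Input             Action
-----------------------------------------
A $              b or id and id $  output A → D A'
D A' $           b or id and id $  output D → X D'
X D' A' $        b or id and id $  output X → B X'
B X' D' A' $     b or id and id $  output B → b
b X' D' A' $     b or id and id $  match 'b'
X' D' A' $       or id and id $    output X' → or B X'
or B X' D' A' $  or id and id $    match 'or'
B X' D' A' $     id and id $       output B → id
id X' D' A' $    id and id $       match 'id'
X' D' A' $       and id $          output X' → ε
D' A' $          and id $          output D' → and X D'
and X D' A' $    and id $          match 'and'
X D' A' $        id $              output X → B X'
B X' D' A' $     id $              output B → id
id X' D' A' $    id $              match 'id'
X' D' A' $       $                 output X' → ε
D' A' $          $                 output D' → ε
A' $             $                 output A' → ε
$                $                 accept

The string is accepted.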